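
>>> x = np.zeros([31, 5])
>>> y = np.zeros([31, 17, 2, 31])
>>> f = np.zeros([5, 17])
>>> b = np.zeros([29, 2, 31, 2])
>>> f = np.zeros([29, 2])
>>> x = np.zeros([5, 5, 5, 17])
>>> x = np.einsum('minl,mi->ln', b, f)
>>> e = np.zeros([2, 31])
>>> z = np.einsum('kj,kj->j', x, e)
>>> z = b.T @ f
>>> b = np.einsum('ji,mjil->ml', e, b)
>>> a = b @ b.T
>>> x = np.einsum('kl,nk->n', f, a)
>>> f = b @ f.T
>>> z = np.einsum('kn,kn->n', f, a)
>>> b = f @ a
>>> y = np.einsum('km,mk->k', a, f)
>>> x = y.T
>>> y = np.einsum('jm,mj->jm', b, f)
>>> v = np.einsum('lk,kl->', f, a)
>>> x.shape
(29,)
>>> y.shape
(29, 29)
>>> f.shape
(29, 29)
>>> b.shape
(29, 29)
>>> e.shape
(2, 31)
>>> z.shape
(29,)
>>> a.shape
(29, 29)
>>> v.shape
()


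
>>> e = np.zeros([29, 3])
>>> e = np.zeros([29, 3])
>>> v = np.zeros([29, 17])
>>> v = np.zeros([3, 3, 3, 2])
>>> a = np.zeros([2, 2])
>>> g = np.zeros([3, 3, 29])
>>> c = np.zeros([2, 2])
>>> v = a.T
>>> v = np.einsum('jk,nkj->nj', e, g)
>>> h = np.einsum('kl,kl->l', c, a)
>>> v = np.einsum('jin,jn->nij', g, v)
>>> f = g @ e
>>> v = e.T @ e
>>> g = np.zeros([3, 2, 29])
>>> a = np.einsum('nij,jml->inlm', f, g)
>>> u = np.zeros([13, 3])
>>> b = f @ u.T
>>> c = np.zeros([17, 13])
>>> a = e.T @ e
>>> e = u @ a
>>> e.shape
(13, 3)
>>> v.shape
(3, 3)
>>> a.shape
(3, 3)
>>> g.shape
(3, 2, 29)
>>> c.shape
(17, 13)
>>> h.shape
(2,)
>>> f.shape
(3, 3, 3)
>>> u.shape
(13, 3)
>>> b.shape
(3, 3, 13)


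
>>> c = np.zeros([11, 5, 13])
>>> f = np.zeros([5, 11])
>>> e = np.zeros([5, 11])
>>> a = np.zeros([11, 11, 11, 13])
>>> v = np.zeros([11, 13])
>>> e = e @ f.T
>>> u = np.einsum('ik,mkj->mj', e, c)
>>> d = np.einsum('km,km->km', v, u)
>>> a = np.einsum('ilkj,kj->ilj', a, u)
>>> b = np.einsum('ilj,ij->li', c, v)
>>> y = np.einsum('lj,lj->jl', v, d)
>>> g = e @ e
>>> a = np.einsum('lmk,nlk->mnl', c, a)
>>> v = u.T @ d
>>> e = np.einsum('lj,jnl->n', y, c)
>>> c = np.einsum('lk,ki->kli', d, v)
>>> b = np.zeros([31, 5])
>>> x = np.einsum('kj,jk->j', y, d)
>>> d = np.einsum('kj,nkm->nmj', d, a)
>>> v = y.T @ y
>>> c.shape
(13, 11, 13)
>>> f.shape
(5, 11)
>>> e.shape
(5,)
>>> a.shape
(5, 11, 11)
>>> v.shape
(11, 11)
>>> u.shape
(11, 13)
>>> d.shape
(5, 11, 13)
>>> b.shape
(31, 5)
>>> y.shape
(13, 11)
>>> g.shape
(5, 5)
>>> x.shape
(11,)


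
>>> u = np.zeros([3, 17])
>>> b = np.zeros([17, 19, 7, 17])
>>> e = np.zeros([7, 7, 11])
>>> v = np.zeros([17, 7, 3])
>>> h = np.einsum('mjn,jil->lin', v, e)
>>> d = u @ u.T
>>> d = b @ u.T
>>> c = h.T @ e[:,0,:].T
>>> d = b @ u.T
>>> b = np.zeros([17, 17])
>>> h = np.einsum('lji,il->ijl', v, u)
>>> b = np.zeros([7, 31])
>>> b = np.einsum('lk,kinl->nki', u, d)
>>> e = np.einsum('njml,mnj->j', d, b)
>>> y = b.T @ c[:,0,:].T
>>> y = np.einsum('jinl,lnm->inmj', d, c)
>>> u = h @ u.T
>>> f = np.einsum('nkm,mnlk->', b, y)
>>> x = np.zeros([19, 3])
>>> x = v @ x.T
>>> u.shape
(3, 7, 3)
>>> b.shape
(7, 17, 19)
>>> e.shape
(19,)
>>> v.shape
(17, 7, 3)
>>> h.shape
(3, 7, 17)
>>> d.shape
(17, 19, 7, 3)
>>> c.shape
(3, 7, 7)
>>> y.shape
(19, 7, 7, 17)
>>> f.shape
()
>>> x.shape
(17, 7, 19)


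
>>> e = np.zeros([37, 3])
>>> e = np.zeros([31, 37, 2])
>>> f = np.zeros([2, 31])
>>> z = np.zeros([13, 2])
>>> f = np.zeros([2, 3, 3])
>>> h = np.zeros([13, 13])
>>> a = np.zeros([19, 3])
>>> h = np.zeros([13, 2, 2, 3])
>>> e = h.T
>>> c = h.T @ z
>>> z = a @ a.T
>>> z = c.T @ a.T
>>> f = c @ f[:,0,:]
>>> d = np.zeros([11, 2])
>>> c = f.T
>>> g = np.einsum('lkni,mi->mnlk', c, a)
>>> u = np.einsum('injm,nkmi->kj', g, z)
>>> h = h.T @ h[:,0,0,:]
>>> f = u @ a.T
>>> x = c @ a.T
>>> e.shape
(3, 2, 2, 13)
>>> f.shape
(2, 19)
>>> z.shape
(2, 2, 2, 19)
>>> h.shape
(3, 2, 2, 3)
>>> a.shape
(19, 3)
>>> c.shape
(3, 2, 2, 3)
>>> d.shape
(11, 2)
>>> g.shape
(19, 2, 3, 2)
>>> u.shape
(2, 3)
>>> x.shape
(3, 2, 2, 19)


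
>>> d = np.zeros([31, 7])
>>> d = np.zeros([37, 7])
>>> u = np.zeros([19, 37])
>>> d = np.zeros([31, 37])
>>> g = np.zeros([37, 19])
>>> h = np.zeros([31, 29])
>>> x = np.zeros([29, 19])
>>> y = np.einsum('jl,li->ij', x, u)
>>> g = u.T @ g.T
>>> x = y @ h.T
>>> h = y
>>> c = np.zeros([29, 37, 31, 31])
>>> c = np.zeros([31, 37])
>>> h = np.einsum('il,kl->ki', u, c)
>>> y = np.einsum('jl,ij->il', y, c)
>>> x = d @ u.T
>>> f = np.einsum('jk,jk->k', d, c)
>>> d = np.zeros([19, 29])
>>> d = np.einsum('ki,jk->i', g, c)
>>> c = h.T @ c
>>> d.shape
(37,)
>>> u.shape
(19, 37)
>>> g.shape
(37, 37)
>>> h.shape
(31, 19)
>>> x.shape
(31, 19)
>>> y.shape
(31, 29)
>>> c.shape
(19, 37)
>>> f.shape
(37,)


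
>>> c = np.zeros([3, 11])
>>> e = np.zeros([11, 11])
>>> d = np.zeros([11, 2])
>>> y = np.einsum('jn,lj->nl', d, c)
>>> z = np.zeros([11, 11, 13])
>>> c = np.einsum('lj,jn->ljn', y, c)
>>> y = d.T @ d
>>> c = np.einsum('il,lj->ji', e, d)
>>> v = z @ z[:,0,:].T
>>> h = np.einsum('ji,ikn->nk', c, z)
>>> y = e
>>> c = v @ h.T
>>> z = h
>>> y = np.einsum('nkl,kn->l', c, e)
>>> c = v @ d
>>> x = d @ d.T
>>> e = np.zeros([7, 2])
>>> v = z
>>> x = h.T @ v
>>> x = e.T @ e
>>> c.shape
(11, 11, 2)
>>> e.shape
(7, 2)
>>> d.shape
(11, 2)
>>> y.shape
(13,)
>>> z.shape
(13, 11)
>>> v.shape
(13, 11)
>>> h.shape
(13, 11)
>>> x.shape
(2, 2)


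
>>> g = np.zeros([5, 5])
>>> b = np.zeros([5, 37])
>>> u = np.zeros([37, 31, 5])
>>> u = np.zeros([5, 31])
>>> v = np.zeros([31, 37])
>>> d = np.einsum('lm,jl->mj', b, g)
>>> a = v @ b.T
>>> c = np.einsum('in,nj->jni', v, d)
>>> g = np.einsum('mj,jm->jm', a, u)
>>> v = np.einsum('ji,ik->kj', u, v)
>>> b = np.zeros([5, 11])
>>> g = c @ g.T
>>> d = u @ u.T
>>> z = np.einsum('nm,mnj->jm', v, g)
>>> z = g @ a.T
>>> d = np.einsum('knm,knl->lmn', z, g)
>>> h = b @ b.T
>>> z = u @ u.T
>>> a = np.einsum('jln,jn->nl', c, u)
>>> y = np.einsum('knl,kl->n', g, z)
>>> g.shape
(5, 37, 5)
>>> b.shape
(5, 11)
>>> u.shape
(5, 31)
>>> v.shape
(37, 5)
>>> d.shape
(5, 31, 37)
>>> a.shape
(31, 37)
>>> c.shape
(5, 37, 31)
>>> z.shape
(5, 5)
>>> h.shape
(5, 5)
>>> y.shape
(37,)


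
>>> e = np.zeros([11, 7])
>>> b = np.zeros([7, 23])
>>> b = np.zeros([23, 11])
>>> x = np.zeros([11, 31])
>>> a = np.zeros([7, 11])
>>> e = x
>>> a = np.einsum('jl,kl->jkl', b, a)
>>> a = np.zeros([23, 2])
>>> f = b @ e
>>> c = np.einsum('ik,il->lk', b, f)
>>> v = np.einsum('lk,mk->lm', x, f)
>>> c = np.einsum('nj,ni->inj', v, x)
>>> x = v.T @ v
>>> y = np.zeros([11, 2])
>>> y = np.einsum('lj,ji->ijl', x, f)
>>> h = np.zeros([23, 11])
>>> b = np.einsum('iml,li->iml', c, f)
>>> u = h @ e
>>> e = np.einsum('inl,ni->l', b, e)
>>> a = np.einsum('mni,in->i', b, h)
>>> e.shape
(23,)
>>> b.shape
(31, 11, 23)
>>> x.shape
(23, 23)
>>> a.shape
(23,)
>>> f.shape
(23, 31)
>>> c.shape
(31, 11, 23)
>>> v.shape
(11, 23)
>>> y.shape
(31, 23, 23)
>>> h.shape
(23, 11)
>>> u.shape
(23, 31)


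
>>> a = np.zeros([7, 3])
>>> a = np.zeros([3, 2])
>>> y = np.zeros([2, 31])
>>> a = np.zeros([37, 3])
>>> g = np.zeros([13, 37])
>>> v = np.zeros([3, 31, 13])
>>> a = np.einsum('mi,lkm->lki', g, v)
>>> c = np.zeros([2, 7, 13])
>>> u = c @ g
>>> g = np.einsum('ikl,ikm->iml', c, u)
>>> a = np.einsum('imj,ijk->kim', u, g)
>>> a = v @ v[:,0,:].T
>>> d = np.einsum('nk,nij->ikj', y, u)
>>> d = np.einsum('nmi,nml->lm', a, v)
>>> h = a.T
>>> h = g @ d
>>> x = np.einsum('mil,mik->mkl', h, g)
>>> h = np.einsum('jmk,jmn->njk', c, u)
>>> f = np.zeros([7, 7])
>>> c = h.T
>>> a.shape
(3, 31, 3)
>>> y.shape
(2, 31)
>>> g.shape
(2, 37, 13)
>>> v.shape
(3, 31, 13)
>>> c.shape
(13, 2, 37)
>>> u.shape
(2, 7, 37)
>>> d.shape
(13, 31)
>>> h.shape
(37, 2, 13)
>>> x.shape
(2, 13, 31)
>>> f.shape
(7, 7)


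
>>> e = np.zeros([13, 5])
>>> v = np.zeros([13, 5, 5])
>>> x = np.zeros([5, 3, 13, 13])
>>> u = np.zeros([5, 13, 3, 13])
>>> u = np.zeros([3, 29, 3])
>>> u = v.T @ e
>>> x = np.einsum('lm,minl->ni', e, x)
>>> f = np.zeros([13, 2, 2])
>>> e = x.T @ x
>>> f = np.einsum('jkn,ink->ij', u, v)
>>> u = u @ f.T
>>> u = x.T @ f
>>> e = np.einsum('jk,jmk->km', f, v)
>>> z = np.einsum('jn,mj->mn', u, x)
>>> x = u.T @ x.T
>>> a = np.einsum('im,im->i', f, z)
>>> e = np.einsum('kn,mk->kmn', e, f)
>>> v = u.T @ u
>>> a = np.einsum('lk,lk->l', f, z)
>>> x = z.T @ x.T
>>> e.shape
(5, 13, 5)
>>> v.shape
(5, 5)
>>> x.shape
(5, 5)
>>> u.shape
(3, 5)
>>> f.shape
(13, 5)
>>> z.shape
(13, 5)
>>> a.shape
(13,)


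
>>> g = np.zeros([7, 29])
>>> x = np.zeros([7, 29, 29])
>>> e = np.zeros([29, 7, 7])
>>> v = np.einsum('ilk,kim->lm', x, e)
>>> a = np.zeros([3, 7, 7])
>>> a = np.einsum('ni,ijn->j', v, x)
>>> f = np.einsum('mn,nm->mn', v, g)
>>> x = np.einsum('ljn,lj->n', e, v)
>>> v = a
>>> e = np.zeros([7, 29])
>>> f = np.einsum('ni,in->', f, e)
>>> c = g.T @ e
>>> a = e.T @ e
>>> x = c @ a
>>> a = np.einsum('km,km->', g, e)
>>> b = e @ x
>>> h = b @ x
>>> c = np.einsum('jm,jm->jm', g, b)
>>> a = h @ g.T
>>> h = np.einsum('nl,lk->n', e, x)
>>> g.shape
(7, 29)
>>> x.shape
(29, 29)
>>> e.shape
(7, 29)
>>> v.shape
(29,)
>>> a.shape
(7, 7)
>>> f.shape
()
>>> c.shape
(7, 29)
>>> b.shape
(7, 29)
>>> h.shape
(7,)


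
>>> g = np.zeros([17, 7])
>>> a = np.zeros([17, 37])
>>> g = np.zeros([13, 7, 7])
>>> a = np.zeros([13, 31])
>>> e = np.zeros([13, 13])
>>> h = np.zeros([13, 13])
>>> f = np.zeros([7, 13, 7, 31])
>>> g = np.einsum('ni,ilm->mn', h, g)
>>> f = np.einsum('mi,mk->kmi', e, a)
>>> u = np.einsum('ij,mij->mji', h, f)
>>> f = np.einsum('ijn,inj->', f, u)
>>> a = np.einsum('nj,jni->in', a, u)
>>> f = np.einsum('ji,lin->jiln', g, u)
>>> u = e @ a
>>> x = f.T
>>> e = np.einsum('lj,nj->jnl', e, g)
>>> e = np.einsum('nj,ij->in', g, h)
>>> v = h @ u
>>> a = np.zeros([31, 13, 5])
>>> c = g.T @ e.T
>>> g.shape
(7, 13)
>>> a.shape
(31, 13, 5)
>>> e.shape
(13, 7)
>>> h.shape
(13, 13)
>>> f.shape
(7, 13, 31, 13)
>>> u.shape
(13, 13)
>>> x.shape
(13, 31, 13, 7)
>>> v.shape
(13, 13)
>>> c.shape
(13, 13)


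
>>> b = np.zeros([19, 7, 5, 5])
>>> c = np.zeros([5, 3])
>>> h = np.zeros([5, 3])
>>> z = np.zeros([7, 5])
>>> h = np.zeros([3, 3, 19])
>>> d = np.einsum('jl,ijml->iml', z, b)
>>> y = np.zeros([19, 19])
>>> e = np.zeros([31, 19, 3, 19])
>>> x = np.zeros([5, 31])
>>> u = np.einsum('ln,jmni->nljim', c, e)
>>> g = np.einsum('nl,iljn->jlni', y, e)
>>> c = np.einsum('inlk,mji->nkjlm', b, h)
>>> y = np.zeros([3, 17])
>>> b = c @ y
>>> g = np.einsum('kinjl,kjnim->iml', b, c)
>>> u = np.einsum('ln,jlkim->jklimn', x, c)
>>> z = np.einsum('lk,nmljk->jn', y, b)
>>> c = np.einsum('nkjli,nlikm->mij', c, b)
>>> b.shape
(7, 5, 3, 5, 17)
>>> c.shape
(17, 3, 3)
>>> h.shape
(3, 3, 19)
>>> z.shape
(5, 7)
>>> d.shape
(19, 5, 5)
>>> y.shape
(3, 17)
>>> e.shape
(31, 19, 3, 19)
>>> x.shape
(5, 31)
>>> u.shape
(7, 3, 5, 5, 3, 31)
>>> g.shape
(5, 3, 17)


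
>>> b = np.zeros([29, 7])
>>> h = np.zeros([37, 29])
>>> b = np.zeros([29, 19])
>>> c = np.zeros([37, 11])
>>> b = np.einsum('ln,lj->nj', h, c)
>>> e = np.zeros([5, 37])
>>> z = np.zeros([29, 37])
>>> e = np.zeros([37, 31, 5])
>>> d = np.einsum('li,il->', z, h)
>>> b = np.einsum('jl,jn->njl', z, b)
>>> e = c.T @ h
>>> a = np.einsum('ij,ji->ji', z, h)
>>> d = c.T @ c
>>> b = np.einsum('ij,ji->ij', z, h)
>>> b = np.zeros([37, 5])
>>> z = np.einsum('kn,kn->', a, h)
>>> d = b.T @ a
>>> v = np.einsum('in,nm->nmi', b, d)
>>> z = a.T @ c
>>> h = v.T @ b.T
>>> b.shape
(37, 5)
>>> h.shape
(37, 29, 37)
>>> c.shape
(37, 11)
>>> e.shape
(11, 29)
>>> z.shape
(29, 11)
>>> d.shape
(5, 29)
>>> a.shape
(37, 29)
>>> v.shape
(5, 29, 37)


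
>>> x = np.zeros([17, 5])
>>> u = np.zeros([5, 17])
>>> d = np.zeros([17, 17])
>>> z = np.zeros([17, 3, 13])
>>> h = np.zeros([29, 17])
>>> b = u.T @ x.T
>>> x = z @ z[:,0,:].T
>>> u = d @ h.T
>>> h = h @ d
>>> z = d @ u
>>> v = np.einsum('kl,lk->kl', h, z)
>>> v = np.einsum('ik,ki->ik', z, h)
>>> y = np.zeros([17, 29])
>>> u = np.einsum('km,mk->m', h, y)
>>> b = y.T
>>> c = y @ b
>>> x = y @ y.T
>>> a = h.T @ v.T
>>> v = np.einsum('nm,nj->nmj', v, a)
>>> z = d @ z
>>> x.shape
(17, 17)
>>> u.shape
(17,)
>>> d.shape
(17, 17)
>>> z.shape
(17, 29)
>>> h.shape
(29, 17)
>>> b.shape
(29, 17)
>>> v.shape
(17, 29, 17)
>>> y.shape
(17, 29)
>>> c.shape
(17, 17)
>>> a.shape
(17, 17)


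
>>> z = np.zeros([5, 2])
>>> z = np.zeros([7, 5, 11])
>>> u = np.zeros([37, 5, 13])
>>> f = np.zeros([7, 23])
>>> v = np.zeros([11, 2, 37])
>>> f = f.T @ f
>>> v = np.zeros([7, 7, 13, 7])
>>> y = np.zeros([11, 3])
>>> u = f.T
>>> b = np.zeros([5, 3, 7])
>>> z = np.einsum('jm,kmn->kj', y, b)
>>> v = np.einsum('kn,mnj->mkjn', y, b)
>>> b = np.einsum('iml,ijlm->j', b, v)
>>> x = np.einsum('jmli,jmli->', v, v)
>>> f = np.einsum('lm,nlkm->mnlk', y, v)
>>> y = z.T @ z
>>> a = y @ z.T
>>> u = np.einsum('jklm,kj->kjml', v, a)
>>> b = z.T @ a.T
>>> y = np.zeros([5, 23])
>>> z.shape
(5, 11)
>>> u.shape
(11, 5, 3, 7)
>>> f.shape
(3, 5, 11, 7)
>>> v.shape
(5, 11, 7, 3)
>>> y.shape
(5, 23)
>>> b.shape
(11, 11)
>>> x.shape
()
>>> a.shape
(11, 5)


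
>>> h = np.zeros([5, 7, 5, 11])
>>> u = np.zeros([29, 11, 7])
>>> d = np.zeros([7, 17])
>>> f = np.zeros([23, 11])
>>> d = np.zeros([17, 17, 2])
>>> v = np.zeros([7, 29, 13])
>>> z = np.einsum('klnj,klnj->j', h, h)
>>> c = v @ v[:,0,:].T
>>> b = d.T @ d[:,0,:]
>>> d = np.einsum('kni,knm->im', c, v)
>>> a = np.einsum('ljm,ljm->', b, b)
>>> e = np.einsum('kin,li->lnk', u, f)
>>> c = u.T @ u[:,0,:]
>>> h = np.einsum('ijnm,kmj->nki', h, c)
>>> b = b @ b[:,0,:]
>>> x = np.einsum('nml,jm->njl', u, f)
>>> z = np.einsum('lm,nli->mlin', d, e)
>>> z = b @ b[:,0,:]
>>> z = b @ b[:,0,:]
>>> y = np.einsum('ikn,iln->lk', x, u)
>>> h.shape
(5, 7, 5)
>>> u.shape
(29, 11, 7)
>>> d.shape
(7, 13)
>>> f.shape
(23, 11)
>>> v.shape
(7, 29, 13)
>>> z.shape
(2, 17, 2)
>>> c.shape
(7, 11, 7)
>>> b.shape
(2, 17, 2)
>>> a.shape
()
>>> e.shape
(23, 7, 29)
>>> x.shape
(29, 23, 7)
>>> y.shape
(11, 23)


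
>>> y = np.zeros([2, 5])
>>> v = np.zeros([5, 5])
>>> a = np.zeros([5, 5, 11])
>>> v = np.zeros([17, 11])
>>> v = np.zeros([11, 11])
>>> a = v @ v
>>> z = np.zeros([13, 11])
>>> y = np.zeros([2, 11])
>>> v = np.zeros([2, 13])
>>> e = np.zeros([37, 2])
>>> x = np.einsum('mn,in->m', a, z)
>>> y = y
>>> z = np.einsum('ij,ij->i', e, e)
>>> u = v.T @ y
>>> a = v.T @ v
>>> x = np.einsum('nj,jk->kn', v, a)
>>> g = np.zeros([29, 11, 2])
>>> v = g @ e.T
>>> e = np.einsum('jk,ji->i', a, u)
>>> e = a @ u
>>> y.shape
(2, 11)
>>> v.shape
(29, 11, 37)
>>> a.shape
(13, 13)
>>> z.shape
(37,)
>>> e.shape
(13, 11)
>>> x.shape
(13, 2)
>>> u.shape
(13, 11)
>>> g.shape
(29, 11, 2)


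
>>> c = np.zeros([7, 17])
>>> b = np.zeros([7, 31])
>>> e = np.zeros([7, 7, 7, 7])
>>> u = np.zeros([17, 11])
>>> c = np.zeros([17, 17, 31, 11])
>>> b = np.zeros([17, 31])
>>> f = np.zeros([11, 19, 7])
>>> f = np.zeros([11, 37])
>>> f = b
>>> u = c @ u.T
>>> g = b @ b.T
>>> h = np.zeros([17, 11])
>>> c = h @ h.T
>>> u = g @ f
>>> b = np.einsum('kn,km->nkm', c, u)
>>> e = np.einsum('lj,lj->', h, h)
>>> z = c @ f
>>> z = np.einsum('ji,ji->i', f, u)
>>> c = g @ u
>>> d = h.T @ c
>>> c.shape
(17, 31)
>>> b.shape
(17, 17, 31)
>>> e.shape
()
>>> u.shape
(17, 31)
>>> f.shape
(17, 31)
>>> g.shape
(17, 17)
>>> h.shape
(17, 11)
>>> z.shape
(31,)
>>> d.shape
(11, 31)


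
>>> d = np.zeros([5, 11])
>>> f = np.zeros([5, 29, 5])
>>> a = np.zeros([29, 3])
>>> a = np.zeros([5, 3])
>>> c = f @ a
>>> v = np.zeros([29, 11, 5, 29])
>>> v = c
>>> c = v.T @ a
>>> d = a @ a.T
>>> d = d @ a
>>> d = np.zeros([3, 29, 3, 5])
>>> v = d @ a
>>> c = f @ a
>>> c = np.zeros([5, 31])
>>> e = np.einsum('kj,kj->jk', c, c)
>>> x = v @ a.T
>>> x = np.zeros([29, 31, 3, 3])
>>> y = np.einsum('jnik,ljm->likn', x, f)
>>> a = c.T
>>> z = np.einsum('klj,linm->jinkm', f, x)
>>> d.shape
(3, 29, 3, 5)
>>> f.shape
(5, 29, 5)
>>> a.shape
(31, 5)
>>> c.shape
(5, 31)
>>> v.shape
(3, 29, 3, 3)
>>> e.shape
(31, 5)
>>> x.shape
(29, 31, 3, 3)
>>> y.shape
(5, 3, 3, 31)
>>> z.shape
(5, 31, 3, 5, 3)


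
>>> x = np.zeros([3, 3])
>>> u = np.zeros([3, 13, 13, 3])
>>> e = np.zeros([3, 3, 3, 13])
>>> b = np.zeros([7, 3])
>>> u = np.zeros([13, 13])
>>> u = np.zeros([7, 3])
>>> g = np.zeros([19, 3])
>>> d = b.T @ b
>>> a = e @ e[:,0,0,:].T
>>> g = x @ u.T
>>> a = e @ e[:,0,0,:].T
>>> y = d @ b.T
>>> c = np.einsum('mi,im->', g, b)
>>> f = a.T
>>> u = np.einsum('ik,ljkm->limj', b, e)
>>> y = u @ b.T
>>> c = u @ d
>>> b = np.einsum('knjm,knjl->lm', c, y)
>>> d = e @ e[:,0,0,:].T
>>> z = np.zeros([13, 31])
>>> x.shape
(3, 3)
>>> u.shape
(3, 7, 13, 3)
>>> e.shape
(3, 3, 3, 13)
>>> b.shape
(7, 3)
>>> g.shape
(3, 7)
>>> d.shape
(3, 3, 3, 3)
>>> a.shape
(3, 3, 3, 3)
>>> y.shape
(3, 7, 13, 7)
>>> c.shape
(3, 7, 13, 3)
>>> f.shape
(3, 3, 3, 3)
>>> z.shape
(13, 31)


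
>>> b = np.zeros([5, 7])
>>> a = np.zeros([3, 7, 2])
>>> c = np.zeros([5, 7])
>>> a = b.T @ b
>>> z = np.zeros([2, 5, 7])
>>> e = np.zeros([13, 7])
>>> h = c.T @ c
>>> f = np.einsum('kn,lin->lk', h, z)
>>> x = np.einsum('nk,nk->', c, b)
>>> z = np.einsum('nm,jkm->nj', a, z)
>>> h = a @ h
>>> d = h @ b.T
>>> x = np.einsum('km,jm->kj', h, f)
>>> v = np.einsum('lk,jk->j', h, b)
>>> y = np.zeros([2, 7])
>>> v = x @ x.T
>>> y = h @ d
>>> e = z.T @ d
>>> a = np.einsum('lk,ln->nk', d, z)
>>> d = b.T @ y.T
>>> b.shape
(5, 7)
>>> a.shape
(2, 5)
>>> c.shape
(5, 7)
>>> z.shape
(7, 2)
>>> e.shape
(2, 5)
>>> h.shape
(7, 7)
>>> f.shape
(2, 7)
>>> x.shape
(7, 2)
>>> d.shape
(7, 7)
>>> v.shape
(7, 7)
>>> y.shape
(7, 5)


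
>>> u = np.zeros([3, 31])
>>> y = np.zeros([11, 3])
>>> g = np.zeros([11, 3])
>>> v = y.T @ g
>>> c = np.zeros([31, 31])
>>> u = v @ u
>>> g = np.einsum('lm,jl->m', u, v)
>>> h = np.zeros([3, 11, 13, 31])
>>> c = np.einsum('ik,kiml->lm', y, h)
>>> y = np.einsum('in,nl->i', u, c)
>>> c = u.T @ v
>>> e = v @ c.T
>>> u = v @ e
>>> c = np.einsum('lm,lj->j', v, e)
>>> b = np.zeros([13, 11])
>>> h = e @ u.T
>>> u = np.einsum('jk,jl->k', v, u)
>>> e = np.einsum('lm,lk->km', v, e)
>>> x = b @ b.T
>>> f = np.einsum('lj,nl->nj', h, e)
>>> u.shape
(3,)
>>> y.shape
(3,)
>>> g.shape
(31,)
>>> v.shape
(3, 3)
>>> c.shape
(31,)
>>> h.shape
(3, 3)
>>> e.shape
(31, 3)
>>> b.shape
(13, 11)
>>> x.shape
(13, 13)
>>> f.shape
(31, 3)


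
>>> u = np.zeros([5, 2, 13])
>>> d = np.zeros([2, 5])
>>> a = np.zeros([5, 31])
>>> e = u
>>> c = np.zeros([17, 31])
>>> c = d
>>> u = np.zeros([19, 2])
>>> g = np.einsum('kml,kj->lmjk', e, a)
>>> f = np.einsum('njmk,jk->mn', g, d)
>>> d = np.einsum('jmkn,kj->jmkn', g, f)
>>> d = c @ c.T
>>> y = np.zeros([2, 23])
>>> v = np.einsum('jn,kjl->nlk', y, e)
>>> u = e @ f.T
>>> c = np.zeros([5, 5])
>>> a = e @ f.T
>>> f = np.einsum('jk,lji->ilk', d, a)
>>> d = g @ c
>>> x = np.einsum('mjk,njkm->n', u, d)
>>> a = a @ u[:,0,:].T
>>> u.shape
(5, 2, 31)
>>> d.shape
(13, 2, 31, 5)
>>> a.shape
(5, 2, 5)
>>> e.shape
(5, 2, 13)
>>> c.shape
(5, 5)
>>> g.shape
(13, 2, 31, 5)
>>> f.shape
(31, 5, 2)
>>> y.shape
(2, 23)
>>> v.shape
(23, 13, 5)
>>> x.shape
(13,)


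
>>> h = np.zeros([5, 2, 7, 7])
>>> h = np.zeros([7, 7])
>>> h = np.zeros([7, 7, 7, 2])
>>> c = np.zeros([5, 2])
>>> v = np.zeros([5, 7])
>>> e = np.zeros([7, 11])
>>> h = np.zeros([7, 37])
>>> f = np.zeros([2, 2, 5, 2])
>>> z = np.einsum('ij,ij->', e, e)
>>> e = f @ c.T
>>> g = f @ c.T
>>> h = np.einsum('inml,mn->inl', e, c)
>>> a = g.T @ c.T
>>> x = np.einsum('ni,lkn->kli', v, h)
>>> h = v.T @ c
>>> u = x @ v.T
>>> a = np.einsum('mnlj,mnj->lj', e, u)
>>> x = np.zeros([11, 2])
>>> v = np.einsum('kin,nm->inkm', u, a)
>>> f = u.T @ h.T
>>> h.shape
(7, 2)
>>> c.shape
(5, 2)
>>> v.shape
(2, 5, 2, 5)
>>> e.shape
(2, 2, 5, 5)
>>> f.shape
(5, 2, 7)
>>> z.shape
()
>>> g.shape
(2, 2, 5, 5)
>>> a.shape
(5, 5)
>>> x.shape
(11, 2)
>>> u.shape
(2, 2, 5)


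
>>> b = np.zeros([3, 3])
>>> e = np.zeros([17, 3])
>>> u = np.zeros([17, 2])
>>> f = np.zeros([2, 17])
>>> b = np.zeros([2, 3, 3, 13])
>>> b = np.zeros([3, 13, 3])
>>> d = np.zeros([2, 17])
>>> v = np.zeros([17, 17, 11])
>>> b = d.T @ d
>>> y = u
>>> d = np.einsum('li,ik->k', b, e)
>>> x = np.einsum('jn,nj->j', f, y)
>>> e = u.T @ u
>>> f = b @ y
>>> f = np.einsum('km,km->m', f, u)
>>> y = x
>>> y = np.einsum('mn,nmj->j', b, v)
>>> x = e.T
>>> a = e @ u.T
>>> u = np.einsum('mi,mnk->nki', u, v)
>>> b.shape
(17, 17)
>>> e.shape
(2, 2)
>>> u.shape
(17, 11, 2)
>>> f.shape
(2,)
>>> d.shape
(3,)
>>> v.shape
(17, 17, 11)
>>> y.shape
(11,)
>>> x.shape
(2, 2)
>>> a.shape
(2, 17)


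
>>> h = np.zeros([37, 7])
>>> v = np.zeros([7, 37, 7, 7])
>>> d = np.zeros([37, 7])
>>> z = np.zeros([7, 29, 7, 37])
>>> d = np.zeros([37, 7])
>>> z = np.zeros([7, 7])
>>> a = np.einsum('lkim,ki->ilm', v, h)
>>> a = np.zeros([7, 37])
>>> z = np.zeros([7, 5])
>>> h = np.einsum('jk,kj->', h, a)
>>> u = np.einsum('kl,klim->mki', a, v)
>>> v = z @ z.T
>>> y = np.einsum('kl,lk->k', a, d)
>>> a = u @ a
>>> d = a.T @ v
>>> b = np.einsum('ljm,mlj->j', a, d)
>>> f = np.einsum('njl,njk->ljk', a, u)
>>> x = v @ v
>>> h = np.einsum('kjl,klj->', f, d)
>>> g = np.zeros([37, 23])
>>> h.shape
()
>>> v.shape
(7, 7)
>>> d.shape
(37, 7, 7)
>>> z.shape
(7, 5)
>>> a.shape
(7, 7, 37)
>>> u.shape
(7, 7, 7)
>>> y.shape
(7,)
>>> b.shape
(7,)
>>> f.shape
(37, 7, 7)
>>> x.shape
(7, 7)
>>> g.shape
(37, 23)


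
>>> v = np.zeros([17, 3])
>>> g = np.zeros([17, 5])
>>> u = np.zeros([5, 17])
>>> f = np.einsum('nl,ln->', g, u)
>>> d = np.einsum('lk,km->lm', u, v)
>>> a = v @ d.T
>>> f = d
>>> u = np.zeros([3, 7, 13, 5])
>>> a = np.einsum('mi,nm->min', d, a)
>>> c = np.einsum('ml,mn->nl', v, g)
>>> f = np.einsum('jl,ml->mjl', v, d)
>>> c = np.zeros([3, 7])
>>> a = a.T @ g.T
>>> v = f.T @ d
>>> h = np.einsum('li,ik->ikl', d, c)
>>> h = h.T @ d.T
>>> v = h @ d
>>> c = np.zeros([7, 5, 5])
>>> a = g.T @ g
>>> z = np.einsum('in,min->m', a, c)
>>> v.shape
(5, 7, 3)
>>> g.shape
(17, 5)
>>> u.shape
(3, 7, 13, 5)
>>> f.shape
(5, 17, 3)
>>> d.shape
(5, 3)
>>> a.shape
(5, 5)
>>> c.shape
(7, 5, 5)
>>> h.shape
(5, 7, 5)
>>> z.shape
(7,)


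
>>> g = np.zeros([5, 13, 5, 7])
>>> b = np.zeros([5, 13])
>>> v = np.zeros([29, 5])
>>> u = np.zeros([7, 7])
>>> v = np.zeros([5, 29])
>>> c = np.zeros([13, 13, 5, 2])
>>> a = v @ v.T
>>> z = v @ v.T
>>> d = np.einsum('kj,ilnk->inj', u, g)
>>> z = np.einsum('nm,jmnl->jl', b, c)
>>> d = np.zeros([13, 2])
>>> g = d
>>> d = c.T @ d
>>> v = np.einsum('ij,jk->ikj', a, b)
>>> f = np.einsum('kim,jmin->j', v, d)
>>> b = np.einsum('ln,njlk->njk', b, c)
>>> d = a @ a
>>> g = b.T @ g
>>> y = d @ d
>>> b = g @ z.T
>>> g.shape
(2, 13, 2)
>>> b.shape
(2, 13, 13)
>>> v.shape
(5, 13, 5)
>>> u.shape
(7, 7)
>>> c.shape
(13, 13, 5, 2)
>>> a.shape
(5, 5)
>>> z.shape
(13, 2)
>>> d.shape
(5, 5)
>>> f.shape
(2,)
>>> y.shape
(5, 5)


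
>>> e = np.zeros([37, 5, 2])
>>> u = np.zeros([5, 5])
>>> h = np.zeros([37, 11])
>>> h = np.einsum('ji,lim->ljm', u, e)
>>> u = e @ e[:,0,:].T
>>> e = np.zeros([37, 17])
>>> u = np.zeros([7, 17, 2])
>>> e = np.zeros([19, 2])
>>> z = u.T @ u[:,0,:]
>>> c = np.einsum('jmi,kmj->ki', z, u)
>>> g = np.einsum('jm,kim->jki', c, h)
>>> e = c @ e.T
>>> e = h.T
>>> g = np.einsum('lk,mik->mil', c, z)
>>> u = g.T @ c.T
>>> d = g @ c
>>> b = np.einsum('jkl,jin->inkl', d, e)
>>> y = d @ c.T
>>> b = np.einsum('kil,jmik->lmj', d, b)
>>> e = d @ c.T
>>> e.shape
(2, 17, 7)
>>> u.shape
(7, 17, 7)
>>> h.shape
(37, 5, 2)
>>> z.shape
(2, 17, 2)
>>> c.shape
(7, 2)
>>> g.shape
(2, 17, 7)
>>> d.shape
(2, 17, 2)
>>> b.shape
(2, 37, 5)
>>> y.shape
(2, 17, 7)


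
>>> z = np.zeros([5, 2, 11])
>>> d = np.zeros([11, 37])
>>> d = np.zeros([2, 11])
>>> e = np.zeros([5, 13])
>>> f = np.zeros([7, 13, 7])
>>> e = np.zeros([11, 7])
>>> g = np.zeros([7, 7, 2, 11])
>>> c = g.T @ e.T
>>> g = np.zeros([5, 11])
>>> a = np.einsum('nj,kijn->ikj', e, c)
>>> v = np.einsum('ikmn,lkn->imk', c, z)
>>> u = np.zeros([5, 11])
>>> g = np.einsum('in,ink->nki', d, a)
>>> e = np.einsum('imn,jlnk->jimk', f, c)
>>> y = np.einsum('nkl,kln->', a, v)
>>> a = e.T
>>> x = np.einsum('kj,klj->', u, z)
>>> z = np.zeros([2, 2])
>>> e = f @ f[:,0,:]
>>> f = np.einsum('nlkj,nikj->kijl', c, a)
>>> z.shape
(2, 2)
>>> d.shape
(2, 11)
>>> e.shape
(7, 13, 7)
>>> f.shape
(7, 13, 11, 2)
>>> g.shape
(11, 7, 2)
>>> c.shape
(11, 2, 7, 11)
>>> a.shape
(11, 13, 7, 11)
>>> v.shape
(11, 7, 2)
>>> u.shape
(5, 11)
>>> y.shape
()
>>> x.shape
()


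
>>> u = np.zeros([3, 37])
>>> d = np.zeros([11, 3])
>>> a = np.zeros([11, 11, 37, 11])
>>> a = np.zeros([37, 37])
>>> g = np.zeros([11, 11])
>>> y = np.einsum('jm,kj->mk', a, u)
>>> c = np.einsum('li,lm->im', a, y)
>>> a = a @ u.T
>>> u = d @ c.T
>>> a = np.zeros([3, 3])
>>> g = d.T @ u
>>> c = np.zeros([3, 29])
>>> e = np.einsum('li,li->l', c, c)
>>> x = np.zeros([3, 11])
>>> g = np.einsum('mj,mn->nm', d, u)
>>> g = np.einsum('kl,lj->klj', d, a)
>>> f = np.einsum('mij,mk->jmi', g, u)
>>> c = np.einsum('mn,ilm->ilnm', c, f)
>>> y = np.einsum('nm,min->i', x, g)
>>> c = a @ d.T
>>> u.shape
(11, 37)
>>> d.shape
(11, 3)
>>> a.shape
(3, 3)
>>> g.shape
(11, 3, 3)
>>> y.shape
(3,)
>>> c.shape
(3, 11)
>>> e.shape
(3,)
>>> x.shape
(3, 11)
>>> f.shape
(3, 11, 3)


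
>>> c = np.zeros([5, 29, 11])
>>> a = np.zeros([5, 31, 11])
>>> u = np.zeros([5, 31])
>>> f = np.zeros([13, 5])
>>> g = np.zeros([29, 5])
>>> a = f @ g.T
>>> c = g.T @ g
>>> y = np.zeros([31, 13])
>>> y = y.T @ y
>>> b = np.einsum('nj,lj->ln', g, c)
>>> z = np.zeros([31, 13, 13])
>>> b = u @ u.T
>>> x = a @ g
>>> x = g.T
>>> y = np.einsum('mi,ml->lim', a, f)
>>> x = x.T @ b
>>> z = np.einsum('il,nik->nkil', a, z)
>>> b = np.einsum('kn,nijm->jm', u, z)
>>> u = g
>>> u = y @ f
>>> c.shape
(5, 5)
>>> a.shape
(13, 29)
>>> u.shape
(5, 29, 5)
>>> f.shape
(13, 5)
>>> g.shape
(29, 5)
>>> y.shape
(5, 29, 13)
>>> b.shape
(13, 29)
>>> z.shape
(31, 13, 13, 29)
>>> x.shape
(29, 5)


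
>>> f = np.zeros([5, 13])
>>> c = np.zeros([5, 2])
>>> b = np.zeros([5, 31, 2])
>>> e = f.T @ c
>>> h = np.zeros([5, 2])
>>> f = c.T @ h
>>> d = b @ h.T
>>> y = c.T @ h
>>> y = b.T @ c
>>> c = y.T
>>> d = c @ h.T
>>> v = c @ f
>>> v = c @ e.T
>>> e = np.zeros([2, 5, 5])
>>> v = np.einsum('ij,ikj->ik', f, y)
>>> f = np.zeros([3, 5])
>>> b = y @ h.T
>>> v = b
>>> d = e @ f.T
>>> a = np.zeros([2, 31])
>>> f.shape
(3, 5)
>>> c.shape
(2, 31, 2)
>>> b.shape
(2, 31, 5)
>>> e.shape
(2, 5, 5)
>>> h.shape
(5, 2)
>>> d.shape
(2, 5, 3)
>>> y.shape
(2, 31, 2)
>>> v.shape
(2, 31, 5)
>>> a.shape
(2, 31)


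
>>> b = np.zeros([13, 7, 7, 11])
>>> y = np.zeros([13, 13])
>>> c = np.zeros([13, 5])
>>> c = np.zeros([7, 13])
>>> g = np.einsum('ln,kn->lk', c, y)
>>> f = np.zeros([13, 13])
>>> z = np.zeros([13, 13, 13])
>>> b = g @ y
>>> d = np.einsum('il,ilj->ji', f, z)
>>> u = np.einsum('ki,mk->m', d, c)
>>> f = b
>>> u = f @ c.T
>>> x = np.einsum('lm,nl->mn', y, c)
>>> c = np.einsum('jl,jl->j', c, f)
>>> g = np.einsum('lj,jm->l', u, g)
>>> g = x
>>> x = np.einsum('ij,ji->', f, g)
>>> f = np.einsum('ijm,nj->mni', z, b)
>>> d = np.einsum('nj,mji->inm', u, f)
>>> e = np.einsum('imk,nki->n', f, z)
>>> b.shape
(7, 13)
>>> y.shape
(13, 13)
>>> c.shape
(7,)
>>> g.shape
(13, 7)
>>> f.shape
(13, 7, 13)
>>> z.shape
(13, 13, 13)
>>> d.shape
(13, 7, 13)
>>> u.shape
(7, 7)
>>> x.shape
()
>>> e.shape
(13,)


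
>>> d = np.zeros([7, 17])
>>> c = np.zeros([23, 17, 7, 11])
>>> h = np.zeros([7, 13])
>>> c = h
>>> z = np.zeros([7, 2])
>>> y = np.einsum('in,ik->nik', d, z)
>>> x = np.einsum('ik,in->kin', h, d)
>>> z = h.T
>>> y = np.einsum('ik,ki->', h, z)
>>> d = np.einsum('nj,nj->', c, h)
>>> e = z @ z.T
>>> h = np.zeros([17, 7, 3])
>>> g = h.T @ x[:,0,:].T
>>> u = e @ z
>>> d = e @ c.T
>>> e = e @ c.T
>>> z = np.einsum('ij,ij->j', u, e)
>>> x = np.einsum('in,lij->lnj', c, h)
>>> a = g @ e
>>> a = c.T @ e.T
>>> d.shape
(13, 7)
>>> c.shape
(7, 13)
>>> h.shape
(17, 7, 3)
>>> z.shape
(7,)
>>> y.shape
()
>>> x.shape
(17, 13, 3)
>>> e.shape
(13, 7)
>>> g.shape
(3, 7, 13)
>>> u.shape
(13, 7)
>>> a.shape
(13, 13)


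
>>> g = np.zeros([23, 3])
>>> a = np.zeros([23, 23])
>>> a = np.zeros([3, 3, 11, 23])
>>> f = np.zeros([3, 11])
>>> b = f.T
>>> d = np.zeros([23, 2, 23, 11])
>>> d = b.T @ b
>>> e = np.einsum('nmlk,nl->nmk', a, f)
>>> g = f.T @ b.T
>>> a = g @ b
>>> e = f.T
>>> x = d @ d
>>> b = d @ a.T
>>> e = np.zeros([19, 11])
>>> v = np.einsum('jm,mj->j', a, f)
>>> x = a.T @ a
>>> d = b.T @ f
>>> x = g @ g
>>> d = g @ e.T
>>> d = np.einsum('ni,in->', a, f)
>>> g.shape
(11, 11)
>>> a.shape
(11, 3)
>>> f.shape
(3, 11)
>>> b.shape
(3, 11)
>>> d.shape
()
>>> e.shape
(19, 11)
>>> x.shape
(11, 11)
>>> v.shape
(11,)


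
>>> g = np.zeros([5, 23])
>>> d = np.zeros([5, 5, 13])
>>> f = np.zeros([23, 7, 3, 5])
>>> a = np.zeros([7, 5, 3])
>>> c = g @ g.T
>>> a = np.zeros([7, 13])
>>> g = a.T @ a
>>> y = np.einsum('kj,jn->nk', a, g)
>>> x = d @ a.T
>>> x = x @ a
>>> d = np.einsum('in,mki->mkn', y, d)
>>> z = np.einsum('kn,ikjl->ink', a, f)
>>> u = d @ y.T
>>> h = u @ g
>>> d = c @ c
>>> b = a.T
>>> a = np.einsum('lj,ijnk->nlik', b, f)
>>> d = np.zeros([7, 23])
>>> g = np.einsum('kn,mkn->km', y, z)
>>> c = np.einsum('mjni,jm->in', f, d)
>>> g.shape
(13, 23)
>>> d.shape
(7, 23)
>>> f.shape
(23, 7, 3, 5)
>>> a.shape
(3, 13, 23, 5)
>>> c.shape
(5, 3)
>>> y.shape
(13, 7)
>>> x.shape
(5, 5, 13)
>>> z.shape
(23, 13, 7)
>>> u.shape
(5, 5, 13)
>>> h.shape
(5, 5, 13)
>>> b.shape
(13, 7)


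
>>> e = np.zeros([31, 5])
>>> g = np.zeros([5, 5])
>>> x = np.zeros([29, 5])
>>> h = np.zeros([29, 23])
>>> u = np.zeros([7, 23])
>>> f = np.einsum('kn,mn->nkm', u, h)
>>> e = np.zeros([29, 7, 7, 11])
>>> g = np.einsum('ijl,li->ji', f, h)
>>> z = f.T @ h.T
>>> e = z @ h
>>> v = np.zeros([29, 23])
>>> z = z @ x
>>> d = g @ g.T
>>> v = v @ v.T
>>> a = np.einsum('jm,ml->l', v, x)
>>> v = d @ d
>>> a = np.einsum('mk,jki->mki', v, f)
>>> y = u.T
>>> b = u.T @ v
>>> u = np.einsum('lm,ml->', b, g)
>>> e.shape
(29, 7, 23)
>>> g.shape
(7, 23)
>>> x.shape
(29, 5)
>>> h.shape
(29, 23)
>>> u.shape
()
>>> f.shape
(23, 7, 29)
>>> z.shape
(29, 7, 5)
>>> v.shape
(7, 7)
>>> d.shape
(7, 7)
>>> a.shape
(7, 7, 29)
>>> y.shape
(23, 7)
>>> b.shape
(23, 7)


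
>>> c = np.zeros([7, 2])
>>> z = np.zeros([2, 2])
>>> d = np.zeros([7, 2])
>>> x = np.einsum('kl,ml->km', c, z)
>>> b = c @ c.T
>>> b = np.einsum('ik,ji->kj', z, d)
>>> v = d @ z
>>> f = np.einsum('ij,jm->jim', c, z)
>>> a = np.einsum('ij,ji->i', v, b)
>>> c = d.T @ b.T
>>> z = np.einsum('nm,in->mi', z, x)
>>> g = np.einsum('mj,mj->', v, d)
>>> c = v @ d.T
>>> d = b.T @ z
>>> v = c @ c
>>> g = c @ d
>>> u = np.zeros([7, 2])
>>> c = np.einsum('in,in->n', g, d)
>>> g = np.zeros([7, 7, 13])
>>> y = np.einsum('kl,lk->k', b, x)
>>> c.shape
(7,)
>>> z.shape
(2, 7)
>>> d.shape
(7, 7)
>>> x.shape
(7, 2)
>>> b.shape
(2, 7)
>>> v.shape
(7, 7)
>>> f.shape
(2, 7, 2)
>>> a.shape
(7,)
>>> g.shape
(7, 7, 13)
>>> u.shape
(7, 2)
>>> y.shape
(2,)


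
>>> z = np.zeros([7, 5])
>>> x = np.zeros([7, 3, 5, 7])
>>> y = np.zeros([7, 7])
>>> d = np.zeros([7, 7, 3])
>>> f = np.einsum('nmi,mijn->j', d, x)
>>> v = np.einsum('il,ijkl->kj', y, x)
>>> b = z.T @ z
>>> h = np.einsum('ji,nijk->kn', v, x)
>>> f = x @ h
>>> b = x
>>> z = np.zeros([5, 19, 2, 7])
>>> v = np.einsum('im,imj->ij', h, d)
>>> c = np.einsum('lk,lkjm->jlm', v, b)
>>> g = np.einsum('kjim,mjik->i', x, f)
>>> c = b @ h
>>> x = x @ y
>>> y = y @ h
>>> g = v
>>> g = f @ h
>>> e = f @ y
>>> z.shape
(5, 19, 2, 7)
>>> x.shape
(7, 3, 5, 7)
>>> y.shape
(7, 7)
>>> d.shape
(7, 7, 3)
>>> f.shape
(7, 3, 5, 7)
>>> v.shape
(7, 3)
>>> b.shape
(7, 3, 5, 7)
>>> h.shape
(7, 7)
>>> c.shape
(7, 3, 5, 7)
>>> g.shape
(7, 3, 5, 7)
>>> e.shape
(7, 3, 5, 7)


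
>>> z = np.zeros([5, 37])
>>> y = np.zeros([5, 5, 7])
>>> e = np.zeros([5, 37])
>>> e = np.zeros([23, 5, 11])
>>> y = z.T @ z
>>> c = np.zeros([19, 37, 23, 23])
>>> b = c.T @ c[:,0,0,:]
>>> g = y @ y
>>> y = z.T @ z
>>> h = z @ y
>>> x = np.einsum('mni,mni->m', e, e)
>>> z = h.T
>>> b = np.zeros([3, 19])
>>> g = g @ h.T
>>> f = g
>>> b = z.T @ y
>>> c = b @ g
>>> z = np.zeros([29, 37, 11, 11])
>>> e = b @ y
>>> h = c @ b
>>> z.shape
(29, 37, 11, 11)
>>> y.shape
(37, 37)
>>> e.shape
(5, 37)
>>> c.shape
(5, 5)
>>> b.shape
(5, 37)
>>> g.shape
(37, 5)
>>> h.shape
(5, 37)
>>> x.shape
(23,)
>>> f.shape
(37, 5)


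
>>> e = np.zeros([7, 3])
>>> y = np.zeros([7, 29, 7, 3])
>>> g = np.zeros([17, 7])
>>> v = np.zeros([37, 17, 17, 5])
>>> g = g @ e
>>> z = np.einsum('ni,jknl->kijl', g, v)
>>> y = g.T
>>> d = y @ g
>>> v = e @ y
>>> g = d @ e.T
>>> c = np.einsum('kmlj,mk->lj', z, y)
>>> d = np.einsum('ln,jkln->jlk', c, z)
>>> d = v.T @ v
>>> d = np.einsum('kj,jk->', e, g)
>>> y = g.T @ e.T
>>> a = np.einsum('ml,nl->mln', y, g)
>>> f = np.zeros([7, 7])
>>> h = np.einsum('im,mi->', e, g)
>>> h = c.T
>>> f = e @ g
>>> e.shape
(7, 3)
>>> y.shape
(7, 7)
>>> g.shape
(3, 7)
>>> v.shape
(7, 17)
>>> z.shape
(17, 3, 37, 5)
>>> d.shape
()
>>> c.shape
(37, 5)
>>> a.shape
(7, 7, 3)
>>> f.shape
(7, 7)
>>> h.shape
(5, 37)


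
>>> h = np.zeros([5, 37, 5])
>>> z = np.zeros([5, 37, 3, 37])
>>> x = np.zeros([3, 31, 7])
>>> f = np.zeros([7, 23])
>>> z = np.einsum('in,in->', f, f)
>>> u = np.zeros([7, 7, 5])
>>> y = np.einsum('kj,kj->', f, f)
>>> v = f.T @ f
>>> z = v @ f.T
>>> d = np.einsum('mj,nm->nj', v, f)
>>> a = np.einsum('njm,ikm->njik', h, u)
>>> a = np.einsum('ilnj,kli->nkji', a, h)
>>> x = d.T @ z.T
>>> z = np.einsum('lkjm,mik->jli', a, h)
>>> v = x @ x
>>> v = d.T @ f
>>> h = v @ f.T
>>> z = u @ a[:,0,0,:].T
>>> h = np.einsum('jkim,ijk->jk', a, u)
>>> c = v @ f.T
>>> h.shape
(7, 5)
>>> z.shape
(7, 7, 7)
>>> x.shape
(23, 23)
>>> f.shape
(7, 23)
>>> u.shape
(7, 7, 5)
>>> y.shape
()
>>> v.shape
(23, 23)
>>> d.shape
(7, 23)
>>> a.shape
(7, 5, 7, 5)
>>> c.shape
(23, 7)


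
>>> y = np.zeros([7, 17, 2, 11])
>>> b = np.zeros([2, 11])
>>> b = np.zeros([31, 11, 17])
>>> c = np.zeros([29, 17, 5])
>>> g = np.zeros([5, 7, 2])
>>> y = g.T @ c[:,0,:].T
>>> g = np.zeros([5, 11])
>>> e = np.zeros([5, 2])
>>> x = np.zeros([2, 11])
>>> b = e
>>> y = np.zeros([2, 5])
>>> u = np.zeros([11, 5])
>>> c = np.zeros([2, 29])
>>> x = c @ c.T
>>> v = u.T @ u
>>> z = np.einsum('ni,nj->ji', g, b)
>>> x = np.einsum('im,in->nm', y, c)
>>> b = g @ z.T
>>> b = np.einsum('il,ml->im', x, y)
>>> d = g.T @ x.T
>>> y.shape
(2, 5)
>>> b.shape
(29, 2)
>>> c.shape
(2, 29)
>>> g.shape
(5, 11)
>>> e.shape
(5, 2)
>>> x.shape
(29, 5)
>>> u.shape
(11, 5)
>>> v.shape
(5, 5)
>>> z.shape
(2, 11)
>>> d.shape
(11, 29)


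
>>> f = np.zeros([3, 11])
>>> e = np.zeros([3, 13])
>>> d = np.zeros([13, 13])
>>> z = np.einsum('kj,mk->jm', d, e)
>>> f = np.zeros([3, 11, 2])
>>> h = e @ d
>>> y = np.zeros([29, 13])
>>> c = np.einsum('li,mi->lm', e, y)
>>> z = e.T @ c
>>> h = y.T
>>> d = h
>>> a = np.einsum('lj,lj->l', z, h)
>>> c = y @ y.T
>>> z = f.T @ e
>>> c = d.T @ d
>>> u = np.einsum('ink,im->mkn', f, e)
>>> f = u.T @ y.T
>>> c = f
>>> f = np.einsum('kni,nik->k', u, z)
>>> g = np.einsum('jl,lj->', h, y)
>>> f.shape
(13,)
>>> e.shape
(3, 13)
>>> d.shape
(13, 29)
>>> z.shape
(2, 11, 13)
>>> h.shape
(13, 29)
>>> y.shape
(29, 13)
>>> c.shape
(11, 2, 29)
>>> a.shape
(13,)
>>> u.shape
(13, 2, 11)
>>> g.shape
()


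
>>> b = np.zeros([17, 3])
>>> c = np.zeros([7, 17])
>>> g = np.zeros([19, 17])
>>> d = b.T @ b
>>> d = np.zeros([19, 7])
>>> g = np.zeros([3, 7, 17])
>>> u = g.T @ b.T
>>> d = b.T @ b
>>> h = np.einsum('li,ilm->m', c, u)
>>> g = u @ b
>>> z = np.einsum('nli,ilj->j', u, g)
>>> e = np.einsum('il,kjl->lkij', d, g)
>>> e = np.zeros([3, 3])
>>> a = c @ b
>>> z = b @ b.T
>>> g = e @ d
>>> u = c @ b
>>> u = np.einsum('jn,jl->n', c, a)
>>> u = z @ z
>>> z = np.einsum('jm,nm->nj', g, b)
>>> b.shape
(17, 3)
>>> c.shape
(7, 17)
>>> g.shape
(3, 3)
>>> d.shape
(3, 3)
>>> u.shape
(17, 17)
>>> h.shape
(17,)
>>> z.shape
(17, 3)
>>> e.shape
(3, 3)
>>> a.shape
(7, 3)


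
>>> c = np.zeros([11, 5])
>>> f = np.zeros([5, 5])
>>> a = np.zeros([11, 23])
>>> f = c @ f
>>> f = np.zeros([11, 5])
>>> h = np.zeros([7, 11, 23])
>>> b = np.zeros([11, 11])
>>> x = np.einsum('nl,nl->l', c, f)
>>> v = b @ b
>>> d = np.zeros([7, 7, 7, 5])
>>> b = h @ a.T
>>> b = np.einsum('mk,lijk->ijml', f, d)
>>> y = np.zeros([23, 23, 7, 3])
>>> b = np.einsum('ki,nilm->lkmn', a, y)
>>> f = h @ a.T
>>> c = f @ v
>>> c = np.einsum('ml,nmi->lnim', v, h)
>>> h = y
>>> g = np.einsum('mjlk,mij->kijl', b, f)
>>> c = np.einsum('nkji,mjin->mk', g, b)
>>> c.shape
(7, 11)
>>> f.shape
(7, 11, 11)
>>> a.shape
(11, 23)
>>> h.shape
(23, 23, 7, 3)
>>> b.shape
(7, 11, 3, 23)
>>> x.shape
(5,)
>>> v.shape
(11, 11)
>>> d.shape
(7, 7, 7, 5)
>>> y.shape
(23, 23, 7, 3)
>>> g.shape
(23, 11, 11, 3)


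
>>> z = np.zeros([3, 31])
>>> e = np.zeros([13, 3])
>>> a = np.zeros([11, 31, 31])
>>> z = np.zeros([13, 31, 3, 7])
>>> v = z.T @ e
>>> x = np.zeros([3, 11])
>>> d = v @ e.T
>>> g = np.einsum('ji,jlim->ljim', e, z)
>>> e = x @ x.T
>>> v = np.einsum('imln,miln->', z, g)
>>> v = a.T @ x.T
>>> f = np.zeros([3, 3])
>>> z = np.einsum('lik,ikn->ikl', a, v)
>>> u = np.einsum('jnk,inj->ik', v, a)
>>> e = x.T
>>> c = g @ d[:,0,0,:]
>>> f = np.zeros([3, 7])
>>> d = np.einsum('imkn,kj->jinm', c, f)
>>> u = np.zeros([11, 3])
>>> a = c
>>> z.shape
(31, 31, 11)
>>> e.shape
(11, 3)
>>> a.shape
(31, 13, 3, 13)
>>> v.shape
(31, 31, 3)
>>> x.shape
(3, 11)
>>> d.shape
(7, 31, 13, 13)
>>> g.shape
(31, 13, 3, 7)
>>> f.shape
(3, 7)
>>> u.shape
(11, 3)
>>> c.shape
(31, 13, 3, 13)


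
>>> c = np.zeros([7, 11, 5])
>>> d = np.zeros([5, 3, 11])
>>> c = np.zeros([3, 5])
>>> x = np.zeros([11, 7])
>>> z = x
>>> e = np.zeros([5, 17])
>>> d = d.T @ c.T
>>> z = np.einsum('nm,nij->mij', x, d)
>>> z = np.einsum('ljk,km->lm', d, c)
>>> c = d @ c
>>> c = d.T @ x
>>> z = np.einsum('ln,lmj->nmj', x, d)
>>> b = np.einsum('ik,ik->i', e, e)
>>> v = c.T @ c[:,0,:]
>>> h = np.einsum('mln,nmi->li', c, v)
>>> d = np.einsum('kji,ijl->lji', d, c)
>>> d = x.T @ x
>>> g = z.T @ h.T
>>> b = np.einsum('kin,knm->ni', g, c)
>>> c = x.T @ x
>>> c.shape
(7, 7)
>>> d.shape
(7, 7)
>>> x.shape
(11, 7)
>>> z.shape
(7, 3, 3)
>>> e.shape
(5, 17)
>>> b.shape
(3, 3)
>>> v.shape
(7, 3, 7)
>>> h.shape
(3, 7)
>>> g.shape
(3, 3, 3)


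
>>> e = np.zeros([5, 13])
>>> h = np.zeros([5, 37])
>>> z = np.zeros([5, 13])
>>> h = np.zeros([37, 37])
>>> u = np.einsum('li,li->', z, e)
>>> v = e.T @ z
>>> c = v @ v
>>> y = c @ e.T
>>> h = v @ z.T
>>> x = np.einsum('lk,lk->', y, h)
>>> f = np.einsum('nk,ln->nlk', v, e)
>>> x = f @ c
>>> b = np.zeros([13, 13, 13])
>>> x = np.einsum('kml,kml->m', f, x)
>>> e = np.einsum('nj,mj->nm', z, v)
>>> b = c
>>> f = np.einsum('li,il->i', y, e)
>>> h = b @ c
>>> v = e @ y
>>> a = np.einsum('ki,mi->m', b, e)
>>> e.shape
(5, 13)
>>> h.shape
(13, 13)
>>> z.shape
(5, 13)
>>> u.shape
()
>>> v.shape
(5, 5)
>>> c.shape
(13, 13)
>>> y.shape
(13, 5)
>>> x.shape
(5,)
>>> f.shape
(5,)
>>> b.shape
(13, 13)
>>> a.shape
(5,)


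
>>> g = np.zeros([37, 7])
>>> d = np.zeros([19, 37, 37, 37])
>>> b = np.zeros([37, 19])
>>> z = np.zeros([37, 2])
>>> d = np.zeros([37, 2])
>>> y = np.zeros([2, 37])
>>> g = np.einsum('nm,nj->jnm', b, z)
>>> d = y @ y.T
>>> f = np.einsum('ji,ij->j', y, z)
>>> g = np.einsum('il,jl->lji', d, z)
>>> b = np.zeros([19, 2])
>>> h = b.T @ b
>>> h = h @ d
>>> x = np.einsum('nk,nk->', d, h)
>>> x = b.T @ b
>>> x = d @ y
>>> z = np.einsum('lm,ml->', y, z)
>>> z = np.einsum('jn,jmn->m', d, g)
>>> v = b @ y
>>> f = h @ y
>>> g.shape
(2, 37, 2)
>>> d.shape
(2, 2)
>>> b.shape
(19, 2)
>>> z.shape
(37,)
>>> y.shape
(2, 37)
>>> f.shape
(2, 37)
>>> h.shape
(2, 2)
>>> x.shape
(2, 37)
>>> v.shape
(19, 37)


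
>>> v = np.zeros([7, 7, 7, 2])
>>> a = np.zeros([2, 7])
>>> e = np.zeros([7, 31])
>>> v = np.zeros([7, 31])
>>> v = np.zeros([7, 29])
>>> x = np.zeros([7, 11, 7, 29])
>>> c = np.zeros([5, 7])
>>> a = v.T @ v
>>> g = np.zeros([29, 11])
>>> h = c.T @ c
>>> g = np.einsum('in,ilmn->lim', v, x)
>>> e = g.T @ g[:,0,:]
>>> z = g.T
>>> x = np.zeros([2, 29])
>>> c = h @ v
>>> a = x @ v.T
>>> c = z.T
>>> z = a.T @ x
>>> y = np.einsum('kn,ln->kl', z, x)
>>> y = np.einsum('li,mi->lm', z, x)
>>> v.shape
(7, 29)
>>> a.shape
(2, 7)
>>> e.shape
(7, 7, 7)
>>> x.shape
(2, 29)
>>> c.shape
(11, 7, 7)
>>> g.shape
(11, 7, 7)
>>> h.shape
(7, 7)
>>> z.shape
(7, 29)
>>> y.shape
(7, 2)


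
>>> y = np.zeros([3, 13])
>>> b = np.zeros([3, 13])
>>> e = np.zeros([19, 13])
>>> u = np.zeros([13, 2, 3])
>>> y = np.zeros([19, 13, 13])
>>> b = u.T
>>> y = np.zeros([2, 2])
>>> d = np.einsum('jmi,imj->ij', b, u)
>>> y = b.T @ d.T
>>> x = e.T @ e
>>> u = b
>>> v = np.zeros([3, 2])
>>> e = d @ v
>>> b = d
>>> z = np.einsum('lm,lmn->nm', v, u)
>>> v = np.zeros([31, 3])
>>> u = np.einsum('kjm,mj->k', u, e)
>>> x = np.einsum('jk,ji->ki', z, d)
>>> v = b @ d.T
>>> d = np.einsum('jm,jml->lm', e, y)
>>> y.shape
(13, 2, 13)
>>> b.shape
(13, 3)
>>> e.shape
(13, 2)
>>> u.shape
(3,)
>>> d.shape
(13, 2)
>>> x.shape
(2, 3)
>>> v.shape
(13, 13)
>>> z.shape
(13, 2)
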